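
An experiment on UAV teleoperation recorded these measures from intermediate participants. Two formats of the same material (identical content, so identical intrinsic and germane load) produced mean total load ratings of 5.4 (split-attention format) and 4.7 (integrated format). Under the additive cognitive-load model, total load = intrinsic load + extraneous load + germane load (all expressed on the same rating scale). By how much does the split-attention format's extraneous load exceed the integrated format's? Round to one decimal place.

0.7

Intrinsic and germane load are equal across formats, so the difference in total load equals the difference in extraneous load.
Extraneous-load difference = 5.4 − 4.7 = 0.7.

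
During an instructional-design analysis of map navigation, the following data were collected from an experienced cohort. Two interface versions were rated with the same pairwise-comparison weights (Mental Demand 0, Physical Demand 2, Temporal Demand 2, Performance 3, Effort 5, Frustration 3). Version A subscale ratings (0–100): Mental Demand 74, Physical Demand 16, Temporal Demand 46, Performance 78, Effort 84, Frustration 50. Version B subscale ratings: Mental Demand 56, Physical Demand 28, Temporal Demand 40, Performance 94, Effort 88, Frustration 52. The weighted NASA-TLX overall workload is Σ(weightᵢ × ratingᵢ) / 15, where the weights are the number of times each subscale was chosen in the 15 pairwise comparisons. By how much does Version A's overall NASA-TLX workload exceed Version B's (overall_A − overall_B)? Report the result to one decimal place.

Version A weighted sum = 0·74 + 2·16 + 2·46 + 3·78 + 5·84 + 3·50 = 0 + 32 + 92 + 234 + 420 + 150 = 928; overall_A = 928/15 = 61.8667.
Version B weighted sum = 0·56 + 2·28 + 2·40 + 3·94 + 5·88 + 3·52 = 0 + 56 + 80 + 282 + 440 + 156 = 1014; overall_B = 1014/15 = 67.6000.
Difference = 61.8667 − 67.6000 = -5.7333 ≈ -5.7.

-5.7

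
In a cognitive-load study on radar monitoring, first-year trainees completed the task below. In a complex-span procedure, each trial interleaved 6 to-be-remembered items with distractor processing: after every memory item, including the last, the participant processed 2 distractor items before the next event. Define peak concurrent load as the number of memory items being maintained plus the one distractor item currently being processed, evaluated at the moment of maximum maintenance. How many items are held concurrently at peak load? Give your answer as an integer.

7

Maintenance is greatest during the distractor(s) after memory item 6: all 6 memory items are being held.
One distractor item is concurrently being processed.
Peak concurrent load = 6 + 1 = 7 items.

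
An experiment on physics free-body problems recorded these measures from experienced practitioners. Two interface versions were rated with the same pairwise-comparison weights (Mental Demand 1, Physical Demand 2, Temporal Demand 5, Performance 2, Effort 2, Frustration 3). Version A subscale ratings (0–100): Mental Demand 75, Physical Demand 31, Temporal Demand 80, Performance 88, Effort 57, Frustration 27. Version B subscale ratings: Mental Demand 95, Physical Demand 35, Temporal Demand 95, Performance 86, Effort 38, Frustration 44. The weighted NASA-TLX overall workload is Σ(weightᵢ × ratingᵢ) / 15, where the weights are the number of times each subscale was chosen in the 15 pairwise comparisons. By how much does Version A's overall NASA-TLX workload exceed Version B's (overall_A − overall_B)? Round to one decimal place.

-7.5

Version A weighted sum = 1·75 + 2·31 + 5·80 + 2·88 + 2·57 + 3·27 = 75 + 62 + 400 + 176 + 114 + 81 = 908; overall_A = 908/15 = 60.5333.
Version B weighted sum = 1·95 + 2·35 + 5·95 + 2·86 + 2·38 + 3·44 = 95 + 70 + 475 + 172 + 76 + 132 = 1020; overall_B = 1020/15 = 68.0000.
Difference = 60.5333 − 68.0000 = -7.4667 ≈ -7.5.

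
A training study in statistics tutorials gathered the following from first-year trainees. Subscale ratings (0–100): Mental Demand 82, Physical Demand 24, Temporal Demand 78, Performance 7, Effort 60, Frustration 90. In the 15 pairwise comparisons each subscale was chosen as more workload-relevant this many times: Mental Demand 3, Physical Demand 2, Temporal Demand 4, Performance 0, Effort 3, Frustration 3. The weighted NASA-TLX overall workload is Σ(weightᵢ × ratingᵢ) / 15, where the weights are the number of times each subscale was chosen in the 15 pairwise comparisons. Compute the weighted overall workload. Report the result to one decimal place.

70.4

The tallies are the weights (they sum to 15).
Weighted sum = 3·82 + 2·24 + 4·78 + 0·7 + 3·60 + 3·90
            = 246 + 48 + 312 + 0 + 180 + 270 = 1056.
Overall workload = 1056 / 15 = 70.4000 ≈ 70.4.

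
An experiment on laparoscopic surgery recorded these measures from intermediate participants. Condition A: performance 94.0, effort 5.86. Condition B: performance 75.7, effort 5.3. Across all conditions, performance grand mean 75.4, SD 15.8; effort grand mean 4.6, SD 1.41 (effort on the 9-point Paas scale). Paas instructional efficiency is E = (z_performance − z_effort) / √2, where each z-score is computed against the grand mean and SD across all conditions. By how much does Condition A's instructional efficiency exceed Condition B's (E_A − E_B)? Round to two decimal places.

Condition A: z_P = (94.0 − 75.4)/15.8 = 1.1772; z_E = (5.86 − 4.6)/1.41 = 0.8936; E_A = (1.1772 − 0.8936)/√2 = 0.2005.
Condition B: z_P = (75.7 − 75.4)/15.8 = 0.0190; z_E = (5.3 − 4.6)/1.41 = 0.4965; E_B = (0.0190 − 0.4965)/√2 = -0.3376.
E_A − E_B = 0.2005 − (-0.3376) = 0.5381 ≈ 0.54.

0.54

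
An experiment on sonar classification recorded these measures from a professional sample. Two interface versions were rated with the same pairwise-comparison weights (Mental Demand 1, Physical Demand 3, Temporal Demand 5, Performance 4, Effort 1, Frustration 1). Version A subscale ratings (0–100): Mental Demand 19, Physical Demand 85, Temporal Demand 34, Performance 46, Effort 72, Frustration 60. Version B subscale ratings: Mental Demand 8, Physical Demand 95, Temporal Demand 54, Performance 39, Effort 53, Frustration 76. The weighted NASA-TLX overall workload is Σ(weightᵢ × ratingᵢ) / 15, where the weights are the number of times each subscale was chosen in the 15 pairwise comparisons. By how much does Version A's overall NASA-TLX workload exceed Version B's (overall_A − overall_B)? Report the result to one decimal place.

-5.9

Version A weighted sum = 1·19 + 3·85 + 5·34 + 4·46 + 1·72 + 1·60 = 19 + 255 + 170 + 184 + 72 + 60 = 760; overall_A = 760/15 = 50.6667.
Version B weighted sum = 1·8 + 3·95 + 5·54 + 4·39 + 1·53 + 1·76 = 8 + 285 + 270 + 156 + 53 + 76 = 848; overall_B = 848/15 = 56.5333.
Difference = 50.6667 − 56.5333 = -5.8666 ≈ -5.9.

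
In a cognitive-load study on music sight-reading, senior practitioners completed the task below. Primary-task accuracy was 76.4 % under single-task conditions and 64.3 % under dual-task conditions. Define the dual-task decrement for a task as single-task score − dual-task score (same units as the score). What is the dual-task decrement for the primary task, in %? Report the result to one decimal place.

12.1

Decrement = 76.4 − 64.3 = 12.1000 % ≈ 12.1 %.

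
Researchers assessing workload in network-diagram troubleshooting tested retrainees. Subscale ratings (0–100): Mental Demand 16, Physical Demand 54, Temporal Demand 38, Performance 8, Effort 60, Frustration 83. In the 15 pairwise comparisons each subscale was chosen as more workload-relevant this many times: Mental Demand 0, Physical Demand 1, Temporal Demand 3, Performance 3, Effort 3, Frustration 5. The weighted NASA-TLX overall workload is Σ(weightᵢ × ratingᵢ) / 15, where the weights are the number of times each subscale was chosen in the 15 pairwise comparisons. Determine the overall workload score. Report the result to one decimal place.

The tallies are the weights (they sum to 15).
Weighted sum = 0·16 + 1·54 + 3·38 + 3·8 + 3·60 + 5·83
            = 0 + 54 + 114 + 24 + 180 + 415 = 787.
Overall workload = 787 / 15 = 52.4667 ≈ 52.5.

52.5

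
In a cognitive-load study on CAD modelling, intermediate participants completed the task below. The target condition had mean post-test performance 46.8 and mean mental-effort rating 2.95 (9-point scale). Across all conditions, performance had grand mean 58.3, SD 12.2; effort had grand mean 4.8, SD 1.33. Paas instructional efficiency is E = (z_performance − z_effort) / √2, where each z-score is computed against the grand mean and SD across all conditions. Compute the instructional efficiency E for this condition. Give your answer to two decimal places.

0.32

z_performance = (46.8 − 58.3) / 12.2 = -11.5000 / 12.2 = -0.9426.
z_effort = (2.95 − 4.8) / 1.33 = -1.8500 / 1.33 = -1.3910.
z_P − z_E = -0.9426 − (-1.3910) = 0.4484.
E = 0.4484 / √2 = 0.4484 / 1.41421 = 0.3171 ≈ 0.32.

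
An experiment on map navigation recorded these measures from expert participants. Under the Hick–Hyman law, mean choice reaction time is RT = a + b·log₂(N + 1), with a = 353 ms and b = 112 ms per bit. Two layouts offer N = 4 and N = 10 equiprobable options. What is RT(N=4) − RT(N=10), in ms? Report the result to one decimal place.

RT(4) = 353 + 112·log₂(5) = 353 + 112·2.3219 = 613.0528 ms.
RT(10) = 353 + 112·log₂(11) = 353 + 112·3.4594 = 740.4528 ms.
Difference = 613.0528 − 740.4528 = -127.4000 ≈ -127.4 ms.

-127.4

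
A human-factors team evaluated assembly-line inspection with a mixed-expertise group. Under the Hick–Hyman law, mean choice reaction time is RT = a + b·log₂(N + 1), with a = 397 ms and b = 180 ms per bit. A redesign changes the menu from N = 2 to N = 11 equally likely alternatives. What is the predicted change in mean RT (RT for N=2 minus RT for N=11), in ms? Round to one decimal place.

-360.0

RT(2) = 397 + 180·log₂(3) = 397 + 180·1.5850 = 682.3000 ms.
RT(11) = 397 + 180·log₂(12) = 397 + 180·3.5850 = 1042.3000 ms.
Difference = 682.3000 − 1042.3000 = -360.0000 ≈ -360.0 ms.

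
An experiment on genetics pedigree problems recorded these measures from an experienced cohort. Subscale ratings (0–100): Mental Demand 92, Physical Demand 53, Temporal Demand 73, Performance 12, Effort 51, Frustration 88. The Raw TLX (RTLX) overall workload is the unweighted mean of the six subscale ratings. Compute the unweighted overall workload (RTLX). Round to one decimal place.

Sum of ratings = 92 + 53 + 73 + 12 + 51 + 88 = 369.
RTLX = 369 / 6 = 61.5000 ≈ 61.5.

61.5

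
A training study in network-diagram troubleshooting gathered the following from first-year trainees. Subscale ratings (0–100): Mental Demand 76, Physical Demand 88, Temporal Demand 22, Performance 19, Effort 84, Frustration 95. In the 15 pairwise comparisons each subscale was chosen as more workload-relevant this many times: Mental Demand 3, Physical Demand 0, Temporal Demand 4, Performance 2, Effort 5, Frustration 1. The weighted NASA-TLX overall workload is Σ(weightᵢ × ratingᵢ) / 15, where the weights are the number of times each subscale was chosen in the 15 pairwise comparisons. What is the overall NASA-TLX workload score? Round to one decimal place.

The tallies are the weights (they sum to 15).
Weighted sum = 3·76 + 0·88 + 4·22 + 2·19 + 5·84 + 1·95
            = 228 + 0 + 88 + 38 + 420 + 95 = 869.
Overall workload = 869 / 15 = 57.9333 ≈ 57.9.

57.9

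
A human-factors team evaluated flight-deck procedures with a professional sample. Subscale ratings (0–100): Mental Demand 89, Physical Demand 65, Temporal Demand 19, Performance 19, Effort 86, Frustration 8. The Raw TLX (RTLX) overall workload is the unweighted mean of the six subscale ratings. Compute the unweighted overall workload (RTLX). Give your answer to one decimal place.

Sum of ratings = 89 + 65 + 19 + 19 + 86 + 8 = 286.
RTLX = 286 / 6 = 47.6667 ≈ 47.7.

47.7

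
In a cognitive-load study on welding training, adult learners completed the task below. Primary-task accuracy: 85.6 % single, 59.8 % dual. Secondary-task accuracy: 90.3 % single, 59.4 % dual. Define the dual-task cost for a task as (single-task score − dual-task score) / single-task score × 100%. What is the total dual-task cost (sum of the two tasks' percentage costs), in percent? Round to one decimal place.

64.4

Primary cost = (85.6 − 59.8) / 85.6 × 100% = 30.1402%.
Secondary cost = (90.3 − 59.4) / 90.3 × 100% = 34.2193%.
Total = 30.1402% + 34.2193% = 64.3595% ≈ 64.4%.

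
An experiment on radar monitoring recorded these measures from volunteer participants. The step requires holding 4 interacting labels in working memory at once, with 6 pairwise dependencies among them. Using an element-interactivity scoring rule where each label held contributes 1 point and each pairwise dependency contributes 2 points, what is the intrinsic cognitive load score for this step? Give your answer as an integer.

Element contribution: 4 × 1 = 4.
Interaction contribution: 6 × 2 = 12.
Intrinsic load = 4 + 12 = 16.

16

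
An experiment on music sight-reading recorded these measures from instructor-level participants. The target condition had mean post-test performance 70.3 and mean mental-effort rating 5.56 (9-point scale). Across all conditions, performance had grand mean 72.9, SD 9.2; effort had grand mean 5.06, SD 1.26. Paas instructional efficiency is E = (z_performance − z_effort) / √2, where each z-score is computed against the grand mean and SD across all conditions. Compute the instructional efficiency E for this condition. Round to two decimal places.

z_performance = (70.3 − 72.9) / 9.2 = -2.6000 / 9.2 = -0.2826.
z_effort = (5.56 − 5.06) / 1.26 = 0.5000 / 1.26 = 0.3968.
z_P − z_E = -0.2826 − 0.3968 = -0.6794.
E = -0.6794 / √2 = -0.6794 / 1.41421 = -0.4804 ≈ -0.48.

-0.48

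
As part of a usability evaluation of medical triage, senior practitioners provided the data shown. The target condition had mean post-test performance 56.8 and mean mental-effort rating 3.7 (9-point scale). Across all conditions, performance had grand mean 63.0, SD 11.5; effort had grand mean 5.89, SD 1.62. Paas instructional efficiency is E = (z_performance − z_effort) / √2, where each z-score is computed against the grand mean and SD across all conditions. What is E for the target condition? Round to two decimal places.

0.57

z_performance = (56.8 − 63.0) / 11.5 = -6.2000 / 11.5 = -0.5391.
z_effort = (3.7 − 5.89) / 1.62 = -2.1900 / 1.62 = -1.3519.
z_P − z_E = -0.5391 − (-1.3519) = 0.8128.
E = 0.8128 / √2 = 0.8128 / 1.41421 = 0.5747 ≈ 0.57.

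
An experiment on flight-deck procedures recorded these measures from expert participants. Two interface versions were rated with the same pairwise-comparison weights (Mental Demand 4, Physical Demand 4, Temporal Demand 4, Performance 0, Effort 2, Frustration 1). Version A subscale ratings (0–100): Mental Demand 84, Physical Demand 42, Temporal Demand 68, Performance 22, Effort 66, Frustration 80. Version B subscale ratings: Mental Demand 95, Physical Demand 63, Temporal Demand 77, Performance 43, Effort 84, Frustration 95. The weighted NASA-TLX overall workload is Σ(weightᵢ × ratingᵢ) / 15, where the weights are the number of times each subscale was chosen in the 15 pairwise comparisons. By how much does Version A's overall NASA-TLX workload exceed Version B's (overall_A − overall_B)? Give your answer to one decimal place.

Version A weighted sum = 4·84 + 4·42 + 4·68 + 0·22 + 2·66 + 1·80 = 336 + 168 + 272 + 0 + 132 + 80 = 988; overall_A = 988/15 = 65.8667.
Version B weighted sum = 4·95 + 4·63 + 4·77 + 0·43 + 2·84 + 1·95 = 380 + 252 + 308 + 0 + 168 + 95 = 1203; overall_B = 1203/15 = 80.2000.
Difference = 65.8667 − 80.2000 = -14.3333 ≈ -14.3.

-14.3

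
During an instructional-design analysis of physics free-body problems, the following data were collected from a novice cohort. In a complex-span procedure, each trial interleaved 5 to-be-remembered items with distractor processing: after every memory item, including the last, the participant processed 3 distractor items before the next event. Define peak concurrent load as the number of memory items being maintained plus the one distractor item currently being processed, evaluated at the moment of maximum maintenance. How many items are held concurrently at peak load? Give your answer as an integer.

6

Maintenance is greatest during the distractor(s) after memory item 5: all 5 memory items are being held.
One distractor item is concurrently being processed.
Peak concurrent load = 5 + 1 = 6 items.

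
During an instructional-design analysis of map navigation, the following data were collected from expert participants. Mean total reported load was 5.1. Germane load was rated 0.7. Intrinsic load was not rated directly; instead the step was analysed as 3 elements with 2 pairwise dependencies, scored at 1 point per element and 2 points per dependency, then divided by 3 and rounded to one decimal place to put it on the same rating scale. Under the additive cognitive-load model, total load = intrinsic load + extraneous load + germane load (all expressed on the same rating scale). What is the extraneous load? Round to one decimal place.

Intrinsic (element-interactivity): (3 × 1 + 2 × 2) / 3 = 7 / 3 = 2.3333 → 2.3.
extraneous load = total − intrinsic − germane
             = 5.1 − 2.3 − 0.7 = 2.1.

2.1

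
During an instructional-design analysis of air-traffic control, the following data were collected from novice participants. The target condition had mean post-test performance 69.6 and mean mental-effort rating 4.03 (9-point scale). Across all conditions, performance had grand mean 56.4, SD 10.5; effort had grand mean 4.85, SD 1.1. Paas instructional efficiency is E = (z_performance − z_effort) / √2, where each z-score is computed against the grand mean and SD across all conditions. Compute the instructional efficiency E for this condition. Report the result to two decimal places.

1.42

z_performance = (69.6 − 56.4) / 10.5 = 13.2000 / 10.5 = 1.2571.
z_effort = (4.03 − 4.85) / 1.1 = -0.8200 / 1.1 = -0.7455.
z_P − z_E = 1.2571 − (-0.7455) = 2.0026.
E = 2.0026 / √2 = 2.0026 / 1.41421 = 1.4161 ≈ 1.42.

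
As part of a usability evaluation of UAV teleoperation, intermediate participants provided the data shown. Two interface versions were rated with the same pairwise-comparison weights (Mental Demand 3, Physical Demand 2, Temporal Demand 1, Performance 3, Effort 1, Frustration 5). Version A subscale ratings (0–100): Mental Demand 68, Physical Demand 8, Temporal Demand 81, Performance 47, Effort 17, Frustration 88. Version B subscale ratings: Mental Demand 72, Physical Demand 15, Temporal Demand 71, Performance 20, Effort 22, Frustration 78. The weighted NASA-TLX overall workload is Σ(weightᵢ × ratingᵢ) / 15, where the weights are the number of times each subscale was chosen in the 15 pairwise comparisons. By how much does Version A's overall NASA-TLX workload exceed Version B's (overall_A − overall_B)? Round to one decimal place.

7.3

Version A weighted sum = 3·68 + 2·8 + 1·81 + 3·47 + 1·17 + 5·88 = 204 + 16 + 81 + 141 + 17 + 440 = 899; overall_A = 899/15 = 59.9333.
Version B weighted sum = 3·72 + 2·15 + 1·71 + 3·20 + 1·22 + 5·78 = 216 + 30 + 71 + 60 + 22 + 390 = 789; overall_B = 789/15 = 52.6000.
Difference = 59.9333 − 52.6000 = 7.3333 ≈ 7.3.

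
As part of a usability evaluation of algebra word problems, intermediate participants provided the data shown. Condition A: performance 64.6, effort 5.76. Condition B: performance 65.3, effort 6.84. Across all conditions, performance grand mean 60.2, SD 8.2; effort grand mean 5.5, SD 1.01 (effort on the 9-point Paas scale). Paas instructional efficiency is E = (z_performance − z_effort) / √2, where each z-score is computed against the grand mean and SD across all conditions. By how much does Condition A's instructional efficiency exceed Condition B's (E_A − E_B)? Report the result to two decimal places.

0.70

Condition A: z_P = (64.6 − 60.2)/8.2 = 0.5366; z_E = (5.76 − 5.5)/1.01 = 0.2574; E_A = (0.5366 − 0.2574)/√2 = 0.1974.
Condition B: z_P = (65.3 − 60.2)/8.2 = 0.6220; z_E = (6.84 − 5.5)/1.01 = 1.3267; E_B = (0.6220 − 1.3267)/√2 = -0.4983.
E_A − E_B = 0.1974 − (-0.4983) = 0.6957 ≈ 0.70.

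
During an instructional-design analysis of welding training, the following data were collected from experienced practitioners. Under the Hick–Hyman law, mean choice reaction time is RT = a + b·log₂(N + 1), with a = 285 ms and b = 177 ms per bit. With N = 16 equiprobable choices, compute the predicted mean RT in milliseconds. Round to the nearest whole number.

log₂(16 + 1) = log₂(17) = 4.0875.
RT = 285 + 177 × 4.0875 = 285 + 723.4875 = 1008.4875 ms.
≈ 1008 ms.

1008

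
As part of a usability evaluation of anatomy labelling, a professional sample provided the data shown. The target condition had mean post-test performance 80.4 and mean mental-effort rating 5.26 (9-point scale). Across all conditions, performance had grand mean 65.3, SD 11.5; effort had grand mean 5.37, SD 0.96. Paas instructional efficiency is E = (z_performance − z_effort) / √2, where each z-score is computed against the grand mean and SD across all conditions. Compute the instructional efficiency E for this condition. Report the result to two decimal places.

1.01

z_performance = (80.4 − 65.3) / 11.5 = 15.1000 / 11.5 = 1.3130.
z_effort = (5.26 − 5.37) / 0.96 = -0.1100 / 0.96 = -0.1146.
z_P − z_E = 1.3130 − (-0.1146) = 1.4276.
E = 1.4276 / √2 = 1.4276 / 1.41421 = 1.0095 ≈ 1.01.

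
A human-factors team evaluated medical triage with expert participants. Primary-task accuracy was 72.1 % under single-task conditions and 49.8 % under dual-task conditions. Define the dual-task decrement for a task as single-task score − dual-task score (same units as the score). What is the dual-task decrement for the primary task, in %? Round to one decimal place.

Decrement = 72.1 − 49.8 = 22.3000 % ≈ 22.3 %.

22.3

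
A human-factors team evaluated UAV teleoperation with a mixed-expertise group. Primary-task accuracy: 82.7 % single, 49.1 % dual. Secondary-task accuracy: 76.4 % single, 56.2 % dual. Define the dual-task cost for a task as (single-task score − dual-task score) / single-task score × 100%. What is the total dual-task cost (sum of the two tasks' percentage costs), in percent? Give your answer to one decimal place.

67.1

Primary cost = (82.7 − 49.1) / 82.7 × 100% = 40.6288%.
Secondary cost = (76.4 − 56.2) / 76.4 × 100% = 26.4398%.
Total = 40.6288% + 26.4398% = 67.0686% ≈ 67.1%.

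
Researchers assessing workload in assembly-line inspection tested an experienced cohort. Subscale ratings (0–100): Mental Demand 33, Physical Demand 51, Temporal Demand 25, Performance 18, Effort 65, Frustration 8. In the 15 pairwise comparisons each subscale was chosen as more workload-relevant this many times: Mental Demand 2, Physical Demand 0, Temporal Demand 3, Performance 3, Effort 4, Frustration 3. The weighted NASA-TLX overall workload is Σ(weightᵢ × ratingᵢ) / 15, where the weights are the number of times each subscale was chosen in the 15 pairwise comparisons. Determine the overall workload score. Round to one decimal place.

The tallies are the weights (they sum to 15).
Weighted sum = 2·33 + 0·51 + 3·25 + 3·18 + 4·65 + 3·8
            = 66 + 0 + 75 + 54 + 260 + 24 = 479.
Overall workload = 479 / 15 = 31.9333 ≈ 31.9.

31.9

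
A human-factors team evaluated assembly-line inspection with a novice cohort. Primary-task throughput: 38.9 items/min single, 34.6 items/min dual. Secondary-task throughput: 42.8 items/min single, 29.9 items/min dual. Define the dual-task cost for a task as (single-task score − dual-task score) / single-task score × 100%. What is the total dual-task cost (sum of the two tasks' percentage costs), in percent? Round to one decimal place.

Primary cost = (38.9 − 34.6) / 38.9 × 100% = 11.0540%.
Secondary cost = (42.8 − 29.9) / 42.8 × 100% = 30.1402%.
Total = 11.0540% + 30.1402% = 41.1942% ≈ 41.2%.

41.2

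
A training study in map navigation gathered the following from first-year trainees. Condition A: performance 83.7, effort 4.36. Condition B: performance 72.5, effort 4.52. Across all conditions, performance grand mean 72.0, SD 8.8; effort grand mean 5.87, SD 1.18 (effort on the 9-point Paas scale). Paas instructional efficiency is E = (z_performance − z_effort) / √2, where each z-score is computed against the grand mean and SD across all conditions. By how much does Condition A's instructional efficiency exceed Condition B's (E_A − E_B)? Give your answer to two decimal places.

1.00

Condition A: z_P = (83.7 − 72.0)/8.8 = 1.3295; z_E = (4.36 − 5.87)/1.18 = -1.2797; E_A = (1.3295 − (-1.2797))/√2 = 1.8450.
Condition B: z_P = (72.5 − 72.0)/8.8 = 0.0568; z_E = (4.52 − 5.87)/1.18 = -1.1441; E_B = (0.0568 − (-1.1441))/√2 = 0.8492.
E_A − E_B = 1.8450 − 0.8492 = 0.9958 ≈ 1.00.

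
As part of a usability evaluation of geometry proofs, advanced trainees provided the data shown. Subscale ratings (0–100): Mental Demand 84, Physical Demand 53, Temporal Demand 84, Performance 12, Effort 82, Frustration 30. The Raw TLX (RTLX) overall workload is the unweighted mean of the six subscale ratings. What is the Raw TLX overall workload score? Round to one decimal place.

57.5

Sum of ratings = 84 + 53 + 84 + 12 + 82 + 30 = 345.
RTLX = 345 / 6 = 57.5000 ≈ 57.5.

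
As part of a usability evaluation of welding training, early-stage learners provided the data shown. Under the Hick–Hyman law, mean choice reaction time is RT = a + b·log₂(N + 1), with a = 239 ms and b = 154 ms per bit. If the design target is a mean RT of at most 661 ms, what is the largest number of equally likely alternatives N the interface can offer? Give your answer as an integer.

5

Set 239 + 154·log₂(N + 1) ≤ 661.
log₂(N + 1) ≤ (661 − 239) / 154 = 2.7403.
N + 1 ≤ 2^2.7403 = 6.6821.
N ≤ 5.6821, so the largest integer N is 5.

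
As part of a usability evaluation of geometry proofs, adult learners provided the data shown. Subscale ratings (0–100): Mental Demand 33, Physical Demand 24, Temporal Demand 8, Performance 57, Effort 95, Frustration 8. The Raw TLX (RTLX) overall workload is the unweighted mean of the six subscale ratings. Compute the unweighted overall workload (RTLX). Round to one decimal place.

37.5

Sum of ratings = 33 + 24 + 8 + 57 + 95 + 8 = 225.
RTLX = 225 / 6 = 37.5000 ≈ 37.5.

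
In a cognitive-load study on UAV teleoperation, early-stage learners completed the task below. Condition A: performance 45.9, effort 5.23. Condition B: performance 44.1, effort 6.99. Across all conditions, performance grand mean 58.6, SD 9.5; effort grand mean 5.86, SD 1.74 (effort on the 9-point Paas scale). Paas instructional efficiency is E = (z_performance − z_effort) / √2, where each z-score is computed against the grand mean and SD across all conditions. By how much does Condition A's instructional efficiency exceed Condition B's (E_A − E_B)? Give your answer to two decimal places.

0.85

Condition A: z_P = (45.9 − 58.6)/9.5 = -1.3368; z_E = (5.23 − 5.86)/1.74 = -0.3621; E_A = (-1.3368 − (-0.3621))/√2 = -0.6892.
Condition B: z_P = (44.1 − 58.6)/9.5 = -1.5263; z_E = (6.99 − 5.86)/1.74 = 0.6494; E_B = (-1.5263 − 0.6494)/√2 = -1.5385.
E_A − E_B = -0.6892 − (-1.5385) = 0.8493 ≈ 0.85.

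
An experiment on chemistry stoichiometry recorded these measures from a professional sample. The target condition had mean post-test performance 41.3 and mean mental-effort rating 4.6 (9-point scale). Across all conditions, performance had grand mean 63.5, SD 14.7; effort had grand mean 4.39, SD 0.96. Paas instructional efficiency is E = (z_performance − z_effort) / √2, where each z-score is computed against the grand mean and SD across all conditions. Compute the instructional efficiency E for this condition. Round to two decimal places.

z_performance = (41.3 − 63.5) / 14.7 = -22.2000 / 14.7 = -1.5102.
z_effort = (4.6 − 4.39) / 0.96 = 0.2100 / 0.96 = 0.2187.
z_P − z_E = -1.5102 − 0.2187 = -1.7289.
E = -1.7289 / √2 = -1.7289 / 1.41421 = -1.2225 ≈ -1.22.

-1.22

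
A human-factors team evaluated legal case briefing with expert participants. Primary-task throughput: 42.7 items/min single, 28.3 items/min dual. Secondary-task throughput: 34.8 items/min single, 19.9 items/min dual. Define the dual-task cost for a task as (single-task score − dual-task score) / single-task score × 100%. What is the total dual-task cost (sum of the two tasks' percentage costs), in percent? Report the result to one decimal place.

76.5

Primary cost = (42.7 − 28.3) / 42.7 × 100% = 33.7237%.
Secondary cost = (34.8 − 19.9) / 34.8 × 100% = 42.8161%.
Total = 33.7237% + 42.8161% = 76.5398% ≈ 76.5%.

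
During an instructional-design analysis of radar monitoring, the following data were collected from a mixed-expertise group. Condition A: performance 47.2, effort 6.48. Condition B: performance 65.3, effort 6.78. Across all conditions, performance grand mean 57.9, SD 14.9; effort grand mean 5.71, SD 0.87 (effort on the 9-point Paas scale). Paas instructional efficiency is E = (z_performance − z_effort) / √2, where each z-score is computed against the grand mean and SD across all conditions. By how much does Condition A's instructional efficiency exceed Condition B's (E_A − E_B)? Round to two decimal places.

-0.62

Condition A: z_P = (47.2 − 57.9)/14.9 = -0.7181; z_E = (6.48 − 5.71)/0.87 = 0.8851; E_A = (-0.7181 − 0.8851)/√2 = -1.1336.
Condition B: z_P = (65.3 − 57.9)/14.9 = 0.4966; z_E = (6.78 − 5.71)/0.87 = 1.2299; E_B = (0.4966 − 1.2299)/√2 = -0.5185.
E_A − E_B = -1.1336 − (-0.5185) = -0.6151 ≈ -0.62.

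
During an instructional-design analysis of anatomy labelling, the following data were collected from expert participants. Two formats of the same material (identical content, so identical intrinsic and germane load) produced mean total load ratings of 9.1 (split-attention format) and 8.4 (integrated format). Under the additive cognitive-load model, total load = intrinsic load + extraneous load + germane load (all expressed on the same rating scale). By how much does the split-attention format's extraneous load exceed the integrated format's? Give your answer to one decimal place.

Intrinsic and germane load are equal across formats, so the difference in total load equals the difference in extraneous load.
Extraneous-load difference = 9.1 − 8.4 = 0.7.

0.7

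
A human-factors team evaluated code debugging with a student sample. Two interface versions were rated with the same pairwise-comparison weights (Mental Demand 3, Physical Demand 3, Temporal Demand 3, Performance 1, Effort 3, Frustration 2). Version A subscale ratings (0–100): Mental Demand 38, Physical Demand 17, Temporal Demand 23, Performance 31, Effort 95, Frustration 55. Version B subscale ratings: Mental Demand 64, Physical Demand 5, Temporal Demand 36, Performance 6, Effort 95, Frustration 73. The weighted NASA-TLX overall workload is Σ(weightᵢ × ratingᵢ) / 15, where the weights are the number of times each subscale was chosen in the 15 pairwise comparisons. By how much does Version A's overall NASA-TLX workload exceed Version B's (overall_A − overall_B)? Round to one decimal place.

-6.1

Version A weighted sum = 3·38 + 3·17 + 3·23 + 1·31 + 3·95 + 2·55 = 114 + 51 + 69 + 31 + 285 + 110 = 660; overall_A = 660/15 = 44.0000.
Version B weighted sum = 3·64 + 3·5 + 3·36 + 1·6 + 3·95 + 2·73 = 192 + 15 + 108 + 6 + 285 + 146 = 752; overall_B = 752/15 = 50.1333.
Difference = 44.0000 − 50.1333 = -6.1333 ≈ -6.1.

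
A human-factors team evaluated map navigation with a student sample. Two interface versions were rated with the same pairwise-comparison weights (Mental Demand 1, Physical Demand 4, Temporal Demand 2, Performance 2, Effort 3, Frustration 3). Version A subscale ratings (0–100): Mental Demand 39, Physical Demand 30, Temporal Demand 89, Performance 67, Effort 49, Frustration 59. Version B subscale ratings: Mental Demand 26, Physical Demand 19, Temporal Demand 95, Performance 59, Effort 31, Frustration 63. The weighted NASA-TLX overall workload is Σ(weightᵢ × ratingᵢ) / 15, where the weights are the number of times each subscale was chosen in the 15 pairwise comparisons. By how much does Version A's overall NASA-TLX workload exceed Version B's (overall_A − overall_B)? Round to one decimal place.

6.9

Version A weighted sum = 1·39 + 4·30 + 2·89 + 2·67 + 3·49 + 3·59 = 39 + 120 + 178 + 134 + 147 + 177 = 795; overall_A = 795/15 = 53.0000.
Version B weighted sum = 1·26 + 4·19 + 2·95 + 2·59 + 3·31 + 3·63 = 26 + 76 + 190 + 118 + 93 + 189 = 692; overall_B = 692/15 = 46.1333.
Difference = 53.0000 − 46.1333 = 6.8667 ≈ 6.9.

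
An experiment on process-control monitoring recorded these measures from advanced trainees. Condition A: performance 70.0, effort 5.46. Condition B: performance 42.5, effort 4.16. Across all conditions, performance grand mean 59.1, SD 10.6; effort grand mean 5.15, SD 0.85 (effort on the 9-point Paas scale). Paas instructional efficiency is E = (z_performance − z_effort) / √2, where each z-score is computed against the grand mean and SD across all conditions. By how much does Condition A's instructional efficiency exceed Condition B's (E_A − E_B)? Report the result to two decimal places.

Condition A: z_P = (70.0 − 59.1)/10.6 = 1.0283; z_E = (5.46 − 5.15)/0.85 = 0.3647; E_A = (1.0283 − 0.3647)/√2 = 0.4692.
Condition B: z_P = (42.5 − 59.1)/10.6 = -1.5660; z_E = (4.16 − 5.15)/0.85 = -1.1647; E_B = (-1.5660 − (-1.1647))/√2 = -0.2838.
E_A − E_B = 0.4692 − (-0.2838) = 0.7530 ≈ 0.75.

0.75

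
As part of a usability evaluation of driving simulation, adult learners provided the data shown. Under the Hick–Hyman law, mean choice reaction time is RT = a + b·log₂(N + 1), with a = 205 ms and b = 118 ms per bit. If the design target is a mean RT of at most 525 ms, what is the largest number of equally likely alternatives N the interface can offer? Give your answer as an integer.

5

Set 205 + 118·log₂(N + 1) ≤ 525.
log₂(N + 1) ≤ (525 − 205) / 118 = 2.7119.
N + 1 ≤ 2^2.7119 = 6.5518.
N ≤ 5.5518, so the largest integer N is 5.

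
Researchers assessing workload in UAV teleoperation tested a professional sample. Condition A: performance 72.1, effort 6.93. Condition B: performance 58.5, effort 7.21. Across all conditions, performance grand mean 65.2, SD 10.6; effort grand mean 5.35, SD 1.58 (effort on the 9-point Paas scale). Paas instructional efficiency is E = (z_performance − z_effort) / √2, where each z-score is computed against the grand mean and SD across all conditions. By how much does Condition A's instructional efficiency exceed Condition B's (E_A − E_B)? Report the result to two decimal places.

Condition A: z_P = (72.1 − 65.2)/10.6 = 0.6509; z_E = (6.93 − 5.35)/1.58 = 1.0000; E_A = (0.6509 − 1.0000)/√2 = -0.2469.
Condition B: z_P = (58.5 − 65.2)/10.6 = -0.6321; z_E = (7.21 − 5.35)/1.58 = 1.1772; E_B = (-0.6321 − 1.1772)/√2 = -1.2794.
E_A − E_B = -0.2469 − (-1.2794) = 1.0325 ≈ 1.03.

1.03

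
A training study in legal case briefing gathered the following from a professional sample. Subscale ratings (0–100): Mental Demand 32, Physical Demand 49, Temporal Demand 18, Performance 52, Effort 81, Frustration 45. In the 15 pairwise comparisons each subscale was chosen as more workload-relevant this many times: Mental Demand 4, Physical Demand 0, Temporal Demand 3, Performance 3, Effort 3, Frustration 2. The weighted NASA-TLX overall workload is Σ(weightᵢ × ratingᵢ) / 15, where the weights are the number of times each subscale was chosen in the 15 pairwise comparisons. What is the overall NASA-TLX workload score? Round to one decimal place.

The tallies are the weights (they sum to 15).
Weighted sum = 4·32 + 0·49 + 3·18 + 3·52 + 3·81 + 2·45
            = 128 + 0 + 54 + 156 + 243 + 90 = 671.
Overall workload = 671 / 15 = 44.7333 ≈ 44.7.

44.7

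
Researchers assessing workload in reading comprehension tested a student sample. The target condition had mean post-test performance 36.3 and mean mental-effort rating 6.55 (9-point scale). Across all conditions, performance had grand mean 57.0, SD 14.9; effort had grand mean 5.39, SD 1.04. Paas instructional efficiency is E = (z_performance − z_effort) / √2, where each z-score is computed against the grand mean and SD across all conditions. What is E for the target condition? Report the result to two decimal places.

z_performance = (36.3 − 57.0) / 14.9 = -20.7000 / 14.9 = -1.3893.
z_effort = (6.55 − 5.39) / 1.04 = 1.1600 / 1.04 = 1.1154.
z_P − z_E = -1.3893 − 1.1154 = -2.5047.
E = -2.5047 / √2 = -2.5047 / 1.41421 = -1.7711 ≈ -1.77.

-1.77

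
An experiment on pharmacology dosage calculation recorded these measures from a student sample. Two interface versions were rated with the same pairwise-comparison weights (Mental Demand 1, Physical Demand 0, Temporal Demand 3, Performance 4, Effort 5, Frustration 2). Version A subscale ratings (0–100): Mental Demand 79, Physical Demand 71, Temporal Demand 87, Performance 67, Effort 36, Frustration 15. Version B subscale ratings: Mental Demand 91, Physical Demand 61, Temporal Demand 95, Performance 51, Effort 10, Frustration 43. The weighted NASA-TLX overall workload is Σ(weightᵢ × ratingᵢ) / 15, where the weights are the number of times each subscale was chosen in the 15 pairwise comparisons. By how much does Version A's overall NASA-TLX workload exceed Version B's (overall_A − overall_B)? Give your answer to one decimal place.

6.8

Version A weighted sum = 1·79 + 0·71 + 3·87 + 4·67 + 5·36 + 2·15 = 79 + 0 + 261 + 268 + 180 + 30 = 818; overall_A = 818/15 = 54.5333.
Version B weighted sum = 1·91 + 0·61 + 3·95 + 4·51 + 5·10 + 2·43 = 91 + 0 + 285 + 204 + 50 + 86 = 716; overall_B = 716/15 = 47.7333.
Difference = 54.5333 − 47.7333 = 6.8000 ≈ 6.8.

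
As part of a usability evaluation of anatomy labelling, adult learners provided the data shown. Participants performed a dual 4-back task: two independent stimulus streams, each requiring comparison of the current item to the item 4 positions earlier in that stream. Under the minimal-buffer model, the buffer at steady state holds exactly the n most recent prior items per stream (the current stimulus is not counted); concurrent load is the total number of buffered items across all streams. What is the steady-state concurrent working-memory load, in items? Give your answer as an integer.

Each stream's buffer holds its 4 most recent prior items.
Two independent streams: 2 × 4 = 8 buffered items at steady state.

8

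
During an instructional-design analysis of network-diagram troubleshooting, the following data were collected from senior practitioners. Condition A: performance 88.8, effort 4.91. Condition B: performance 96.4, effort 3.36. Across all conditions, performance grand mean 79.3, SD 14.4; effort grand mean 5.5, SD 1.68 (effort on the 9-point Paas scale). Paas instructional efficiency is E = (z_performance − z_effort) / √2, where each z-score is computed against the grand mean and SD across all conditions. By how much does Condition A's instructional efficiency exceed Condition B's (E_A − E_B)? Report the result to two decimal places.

-1.03

Condition A: z_P = (88.8 − 79.3)/14.4 = 0.6597; z_E = (4.91 − 5.5)/1.68 = -0.3512; E_A = (0.6597 − (-0.3512))/√2 = 0.7148.
Condition B: z_P = (96.4 − 79.3)/14.4 = 1.1875; z_E = (3.36 − 5.5)/1.68 = -1.2738; E_B = (1.1875 − (-1.2738))/√2 = 1.7404.
E_A − E_B = 0.7148 − 1.7404 = -1.0256 ≈ -1.03.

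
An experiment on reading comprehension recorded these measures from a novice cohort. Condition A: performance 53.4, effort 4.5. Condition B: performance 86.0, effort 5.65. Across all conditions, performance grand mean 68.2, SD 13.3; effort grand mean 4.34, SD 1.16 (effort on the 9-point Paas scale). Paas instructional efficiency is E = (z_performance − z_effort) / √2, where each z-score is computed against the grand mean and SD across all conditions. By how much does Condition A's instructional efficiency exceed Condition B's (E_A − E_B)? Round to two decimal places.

-1.03

Condition A: z_P = (53.4 − 68.2)/13.3 = -1.1128; z_E = (4.5 − 4.34)/1.16 = 0.1379; E_A = (-1.1128 − 0.1379)/√2 = -0.8844.
Condition B: z_P = (86.0 − 68.2)/13.3 = 1.3383; z_E = (5.65 − 4.34)/1.16 = 1.1293; E_B = (1.3383 − 1.1293)/√2 = 0.1478.
E_A − E_B = -0.8844 − 0.1478 = -1.0322 ≈ -1.03.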